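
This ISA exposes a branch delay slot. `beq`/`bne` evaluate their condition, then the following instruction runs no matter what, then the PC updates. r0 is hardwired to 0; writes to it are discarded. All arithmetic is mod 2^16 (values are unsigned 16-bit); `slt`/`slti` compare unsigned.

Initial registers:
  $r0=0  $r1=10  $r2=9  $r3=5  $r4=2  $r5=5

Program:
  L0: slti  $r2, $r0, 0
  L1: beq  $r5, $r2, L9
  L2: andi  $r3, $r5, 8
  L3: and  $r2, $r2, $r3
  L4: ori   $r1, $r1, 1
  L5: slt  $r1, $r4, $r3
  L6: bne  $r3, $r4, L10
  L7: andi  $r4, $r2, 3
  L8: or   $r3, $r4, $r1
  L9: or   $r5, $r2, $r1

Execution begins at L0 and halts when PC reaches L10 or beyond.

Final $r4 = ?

[0] slti  $r2, $r0, 0  →  {$r0:0, $r1:10, $r2:0, $r3:5, $r4:2, $r5:5}
[1] beq  $r5, $r2, L9  →  {$r0:0, $r1:10, $r2:0, $r3:5, $r4:2, $r5:5}  ⟨branch fallthrough⟩
[2] andi  $r3, $r5, 8  →  {$r0:0, $r1:10, $r2:0, $r3:0, $r4:2, $r5:5}
[3] and  $r2, $r2, $r3  →  {$r0:0, $r1:10, $r2:0, $r3:0, $r4:2, $r5:5}
[4] ori   $r1, $r1, 1  →  {$r0:0, $r1:11, $r2:0, $r3:0, $r4:2, $r5:5}
[5] slt  $r1, $r4, $r3  →  {$r0:0, $r1:0, $r2:0, $r3:0, $r4:2, $r5:5}
[6] bne  $r3, $r4, L10  →  {$r0:0, $r1:0, $r2:0, $r3:0, $r4:2, $r5:5}  ⟨branch taken⟩
[7] andi  $r4, $r2, 3  →  {$r0:0, $r1:0, $r2:0, $r3:0, $r4:0, $r5:5}

0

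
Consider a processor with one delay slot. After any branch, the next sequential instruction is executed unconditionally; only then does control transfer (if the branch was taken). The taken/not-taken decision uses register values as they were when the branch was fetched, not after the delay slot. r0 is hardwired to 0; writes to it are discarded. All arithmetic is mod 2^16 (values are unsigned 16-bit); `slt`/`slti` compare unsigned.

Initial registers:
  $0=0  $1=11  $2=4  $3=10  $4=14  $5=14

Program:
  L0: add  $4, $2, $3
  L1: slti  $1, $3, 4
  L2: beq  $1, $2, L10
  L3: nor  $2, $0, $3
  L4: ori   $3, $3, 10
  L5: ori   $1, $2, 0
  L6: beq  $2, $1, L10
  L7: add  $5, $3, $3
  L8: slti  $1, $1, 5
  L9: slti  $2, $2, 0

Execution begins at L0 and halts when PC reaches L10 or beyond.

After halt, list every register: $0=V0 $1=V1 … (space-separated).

#0 add  $4, $2, $3 ; 0/11/4/10/14/14
#1 slti  $1, $3, 4 ; 0/0/4/10/14/14
#2 beq  $1, $2, L10 ; 0/0/4/10/14/14 ; →fallthru
#3 nor  $2, $0, $3 ; 0/0/65525/10/14/14
#4 ori   $3, $3, 10 ; 0/0/65525/10/14/14
#5 ori   $1, $2, 0 ; 0/65525/65525/10/14/14
#6 beq  $2, $1, L10 ; 0/65525/65525/10/14/14 ; →target
#7 add  $5, $3, $3 ; 0/65525/65525/10/14/20

$0=0 $1=65525 $2=65525 $3=10 $4=14 $5=20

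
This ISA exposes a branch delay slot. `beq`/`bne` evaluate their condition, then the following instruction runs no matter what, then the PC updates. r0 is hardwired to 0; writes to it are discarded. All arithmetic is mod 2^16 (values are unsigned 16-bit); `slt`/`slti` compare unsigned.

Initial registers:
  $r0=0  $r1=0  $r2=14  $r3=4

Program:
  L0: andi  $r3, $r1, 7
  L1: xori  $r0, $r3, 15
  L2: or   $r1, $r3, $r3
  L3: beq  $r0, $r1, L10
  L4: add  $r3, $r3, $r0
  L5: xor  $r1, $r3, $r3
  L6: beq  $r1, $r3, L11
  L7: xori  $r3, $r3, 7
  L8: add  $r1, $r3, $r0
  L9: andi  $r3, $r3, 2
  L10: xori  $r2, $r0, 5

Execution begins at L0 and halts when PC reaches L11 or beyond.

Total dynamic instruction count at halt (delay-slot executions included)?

  step pc=0: andi  $r3, $r1, 7  regs=(0,0,14,0)
  step pc=1: xori  $r0, $r3, 15  regs=(0,0,14,0)
  step pc=2: or   $r1, $r3, $r3  regs=(0,0,14,0)
  step pc=3: beq  $r0, $r1, L10  cond=T  regs=(0,0,14,0)
  step pc=4: add  $r3, $r3, $r0  regs=(0,0,14,0)
  step pc=10: xori  $r2, $r0, 5  regs=(0,0,5,0)

6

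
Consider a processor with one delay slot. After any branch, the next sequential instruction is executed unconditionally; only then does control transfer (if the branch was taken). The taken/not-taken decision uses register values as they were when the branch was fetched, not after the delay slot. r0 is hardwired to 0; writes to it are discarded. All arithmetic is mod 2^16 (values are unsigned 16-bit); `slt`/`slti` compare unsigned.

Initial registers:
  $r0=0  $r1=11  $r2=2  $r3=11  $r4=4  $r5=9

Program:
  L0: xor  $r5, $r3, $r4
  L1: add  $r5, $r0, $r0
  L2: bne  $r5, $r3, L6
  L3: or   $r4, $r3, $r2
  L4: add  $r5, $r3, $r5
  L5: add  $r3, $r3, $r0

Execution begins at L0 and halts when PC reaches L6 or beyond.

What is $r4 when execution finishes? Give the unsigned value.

11

PC=0  xor  $r5, $r3, $r4     | $r0=0 $r1=11 $r2=2 $r3=11 $r4=4 $r5=15
PC=1  add  $r5, $r0, $r0     | $r0=0 $r1=11 $r2=2 $r3=11 $r4=4 $r5=0
PC=2  bne  $r5, $r3, L6      | $r0=0 $r1=11 $r2=2 $r3=11 $r4=4 $r5=0  [TAKEN]
PC=3  or   $r4, $r3, $r2     | $r0=0 $r1=11 $r2=2 $r3=11 $r4=11 $r5=0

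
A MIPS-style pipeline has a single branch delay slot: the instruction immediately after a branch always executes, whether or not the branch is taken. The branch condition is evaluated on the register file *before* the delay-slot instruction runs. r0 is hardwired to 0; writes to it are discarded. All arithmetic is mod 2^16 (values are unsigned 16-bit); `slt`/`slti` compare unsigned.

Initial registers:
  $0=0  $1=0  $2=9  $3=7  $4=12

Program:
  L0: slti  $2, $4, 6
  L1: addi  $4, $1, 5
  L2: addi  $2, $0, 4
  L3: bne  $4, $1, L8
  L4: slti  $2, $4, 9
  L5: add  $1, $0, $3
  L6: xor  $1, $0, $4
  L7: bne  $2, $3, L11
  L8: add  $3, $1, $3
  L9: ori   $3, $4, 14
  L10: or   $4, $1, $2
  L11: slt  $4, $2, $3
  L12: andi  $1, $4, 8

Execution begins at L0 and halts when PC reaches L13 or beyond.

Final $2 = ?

1

#0 slti  $2, $4, 6 ; 0/0/0/7/12
#1 addi  $4, $1, 5 ; 0/0/0/7/5
#2 addi  $2, $0, 4 ; 0/0/4/7/5
#3 bne  $4, $1, L8 ; 0/0/4/7/5 ; →target
#4 slti  $2, $4, 9 ; 0/0/1/7/5
#8 add  $3, $1, $3 ; 0/0/1/7/5
#9 ori   $3, $4, 14 ; 0/0/1/15/5
#10 or   $4, $1, $2 ; 0/0/1/15/1
#11 slt  $4, $2, $3 ; 0/0/1/15/1
#12 andi  $1, $4, 8 ; 0/0/1/15/1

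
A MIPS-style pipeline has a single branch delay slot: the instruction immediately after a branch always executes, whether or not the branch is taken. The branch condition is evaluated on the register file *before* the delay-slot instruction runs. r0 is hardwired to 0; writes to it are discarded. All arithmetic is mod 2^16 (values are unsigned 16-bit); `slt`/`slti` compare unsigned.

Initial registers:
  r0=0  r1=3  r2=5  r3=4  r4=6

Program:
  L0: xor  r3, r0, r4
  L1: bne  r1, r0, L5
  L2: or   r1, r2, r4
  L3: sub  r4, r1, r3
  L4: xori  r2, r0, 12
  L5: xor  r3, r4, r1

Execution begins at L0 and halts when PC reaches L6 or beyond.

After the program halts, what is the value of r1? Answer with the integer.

[0] xor  r3, r0, r4  →  {r0:0, r1:3, r2:5, r3:6, r4:6}
[1] bne  r1, r0, L5  →  {r0:0, r1:3, r2:5, r3:6, r4:6}  ⟨branch taken⟩
[2] or   r1, r2, r4  →  {r0:0, r1:7, r2:5, r3:6, r4:6}
[5] xor  r3, r4, r1  →  {r0:0, r1:7, r2:5, r3:1, r4:6}

7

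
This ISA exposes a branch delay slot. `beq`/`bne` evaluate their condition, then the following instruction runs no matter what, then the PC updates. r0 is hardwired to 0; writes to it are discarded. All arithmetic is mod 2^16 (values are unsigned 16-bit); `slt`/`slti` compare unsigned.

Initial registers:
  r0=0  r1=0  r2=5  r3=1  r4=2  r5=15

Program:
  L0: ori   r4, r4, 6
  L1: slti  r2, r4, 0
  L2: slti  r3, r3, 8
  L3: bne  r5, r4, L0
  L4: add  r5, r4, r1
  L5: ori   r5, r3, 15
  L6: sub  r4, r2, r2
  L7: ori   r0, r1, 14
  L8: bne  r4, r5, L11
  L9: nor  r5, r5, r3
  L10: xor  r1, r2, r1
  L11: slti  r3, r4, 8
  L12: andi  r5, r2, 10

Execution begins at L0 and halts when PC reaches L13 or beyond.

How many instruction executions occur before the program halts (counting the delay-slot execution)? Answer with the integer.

17

  step pc=0: ori   r4, r4, 6  regs=(0,0,5,1,6,15)
  step pc=1: slti  r2, r4, 0  regs=(0,0,0,1,6,15)
  step pc=2: slti  r3, r3, 8  regs=(0,0,0,1,6,15)
  step pc=3: bne  r5, r4, L0  cond=T  regs=(0,0,0,1,6,15)
  step pc=4: add  r5, r4, r1  regs=(0,0,0,1,6,6)
  step pc=0: ori   r4, r4, 6  regs=(0,0,0,1,6,6)
  step pc=1: slti  r2, r4, 0  regs=(0,0,0,1,6,6)
  step pc=2: slti  r3, r3, 8  regs=(0,0,0,1,6,6)
  step pc=3: bne  r5, r4, L0  cond=F  regs=(0,0,0,1,6,6)
  step pc=4: add  r5, r4, r1  regs=(0,0,0,1,6,6)
  step pc=5: ori   r5, r3, 15  regs=(0,0,0,1,6,15)
  step pc=6: sub  r4, r2, r2  regs=(0,0,0,1,0,15)
  step pc=7: ori   r0, r1, 14  regs=(0,0,0,1,0,15)
  step pc=8: bne  r4, r5, L11  cond=T  regs=(0,0,0,1,0,15)
  step pc=9: nor  r5, r5, r3  regs=(0,0,0,1,0,65520)
  step pc=11: slti  r3, r4, 8  regs=(0,0,0,1,0,65520)
  step pc=12: andi  r5, r2, 10  regs=(0,0,0,1,0,0)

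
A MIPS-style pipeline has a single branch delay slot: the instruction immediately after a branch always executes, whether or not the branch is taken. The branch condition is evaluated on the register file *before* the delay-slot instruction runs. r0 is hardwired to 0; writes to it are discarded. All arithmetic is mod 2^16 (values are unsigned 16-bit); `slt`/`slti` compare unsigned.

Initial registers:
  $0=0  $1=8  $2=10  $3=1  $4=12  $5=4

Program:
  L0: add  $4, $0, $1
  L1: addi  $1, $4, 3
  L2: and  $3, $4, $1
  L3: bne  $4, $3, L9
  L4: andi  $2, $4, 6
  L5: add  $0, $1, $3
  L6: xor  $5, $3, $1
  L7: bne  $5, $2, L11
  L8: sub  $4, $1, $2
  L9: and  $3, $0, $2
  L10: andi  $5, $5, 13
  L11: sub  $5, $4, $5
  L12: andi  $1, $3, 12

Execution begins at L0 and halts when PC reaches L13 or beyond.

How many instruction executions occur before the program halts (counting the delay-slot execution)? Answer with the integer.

PC=0  add  $4, $0, $1        | $0=0 $1=8 $2=10 $3=1 $4=8 $5=4
PC=1  addi  $1, $4, 3        | $0=0 $1=11 $2=10 $3=1 $4=8 $5=4
PC=2  and  $3, $4, $1        | $0=0 $1=11 $2=10 $3=8 $4=8 $5=4
PC=3  bne  $4, $3, L9        | $0=0 $1=11 $2=10 $3=8 $4=8 $5=4  [not taken]
PC=4  andi  $2, $4, 6        | $0=0 $1=11 $2=0 $3=8 $4=8 $5=4
PC=5  add  $0, $1, $3        | $0=0 $1=11 $2=0 $3=8 $4=8 $5=4
PC=6  xor  $5, $3, $1        | $0=0 $1=11 $2=0 $3=8 $4=8 $5=3
PC=7  bne  $5, $2, L11       | $0=0 $1=11 $2=0 $3=8 $4=8 $5=3  [TAKEN]
PC=8  sub  $4, $1, $2        | $0=0 $1=11 $2=0 $3=8 $4=11 $5=3
PC=11 sub  $5, $4, $5        | $0=0 $1=11 $2=0 $3=8 $4=11 $5=8
PC=12 andi  $1, $3, 12       | $0=0 $1=8 $2=0 $3=8 $4=11 $5=8

11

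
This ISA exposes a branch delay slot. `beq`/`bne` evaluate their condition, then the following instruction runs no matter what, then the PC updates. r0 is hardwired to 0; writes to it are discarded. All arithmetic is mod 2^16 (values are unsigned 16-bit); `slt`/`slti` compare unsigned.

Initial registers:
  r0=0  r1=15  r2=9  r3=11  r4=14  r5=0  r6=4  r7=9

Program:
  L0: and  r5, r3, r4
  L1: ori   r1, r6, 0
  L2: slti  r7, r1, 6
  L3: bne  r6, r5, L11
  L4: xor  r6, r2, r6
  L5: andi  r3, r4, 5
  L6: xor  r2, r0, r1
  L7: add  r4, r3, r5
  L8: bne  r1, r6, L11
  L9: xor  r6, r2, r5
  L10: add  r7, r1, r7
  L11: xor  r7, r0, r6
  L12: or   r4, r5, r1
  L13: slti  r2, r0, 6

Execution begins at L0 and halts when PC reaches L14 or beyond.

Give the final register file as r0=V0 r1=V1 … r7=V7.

[0] and  r5, r3, r4  →  {r0:0, r1:15, r2:9, r3:11, r4:14, r5:10, r6:4, r7:9}
[1] ori   r1, r6, 0  →  {r0:0, r1:4, r2:9, r3:11, r4:14, r5:10, r6:4, r7:9}
[2] slti  r7, r1, 6  →  {r0:0, r1:4, r2:9, r3:11, r4:14, r5:10, r6:4, r7:1}
[3] bne  r6, r5, L11  →  {r0:0, r1:4, r2:9, r3:11, r4:14, r5:10, r6:4, r7:1}  ⟨branch taken⟩
[4] xor  r6, r2, r6  →  {r0:0, r1:4, r2:9, r3:11, r4:14, r5:10, r6:13, r7:1}
[11] xor  r7, r0, r6  →  {r0:0, r1:4, r2:9, r3:11, r4:14, r5:10, r6:13, r7:13}
[12] or   r4, r5, r1  →  {r0:0, r1:4, r2:9, r3:11, r4:14, r5:10, r6:13, r7:13}
[13] slti  r2, r0, 6  →  {r0:0, r1:4, r2:1, r3:11, r4:14, r5:10, r6:13, r7:13}

r0=0 r1=4 r2=1 r3=11 r4=14 r5=10 r6=13 r7=13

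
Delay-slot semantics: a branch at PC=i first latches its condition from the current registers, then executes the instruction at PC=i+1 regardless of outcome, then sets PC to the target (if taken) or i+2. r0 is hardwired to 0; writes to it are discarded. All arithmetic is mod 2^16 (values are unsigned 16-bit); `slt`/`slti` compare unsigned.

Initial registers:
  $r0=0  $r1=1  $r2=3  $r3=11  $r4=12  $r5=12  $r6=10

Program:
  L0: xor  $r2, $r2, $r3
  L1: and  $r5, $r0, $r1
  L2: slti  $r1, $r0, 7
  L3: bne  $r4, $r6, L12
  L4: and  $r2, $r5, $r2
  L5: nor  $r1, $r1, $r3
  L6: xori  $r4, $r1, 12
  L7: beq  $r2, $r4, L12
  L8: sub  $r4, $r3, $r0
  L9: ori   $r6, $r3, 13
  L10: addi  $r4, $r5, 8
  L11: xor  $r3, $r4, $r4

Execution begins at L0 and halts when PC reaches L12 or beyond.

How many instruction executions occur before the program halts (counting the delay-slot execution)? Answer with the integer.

5

#0 xor  $r2, $r2, $r3 ; 0/1/8/11/12/12/10
#1 and  $r5, $r0, $r1 ; 0/1/8/11/12/0/10
#2 slti  $r1, $r0, 7 ; 0/1/8/11/12/0/10
#3 bne  $r4, $r6, L12 ; 0/1/8/11/12/0/10 ; →target
#4 and  $r2, $r5, $r2 ; 0/1/0/11/12/0/10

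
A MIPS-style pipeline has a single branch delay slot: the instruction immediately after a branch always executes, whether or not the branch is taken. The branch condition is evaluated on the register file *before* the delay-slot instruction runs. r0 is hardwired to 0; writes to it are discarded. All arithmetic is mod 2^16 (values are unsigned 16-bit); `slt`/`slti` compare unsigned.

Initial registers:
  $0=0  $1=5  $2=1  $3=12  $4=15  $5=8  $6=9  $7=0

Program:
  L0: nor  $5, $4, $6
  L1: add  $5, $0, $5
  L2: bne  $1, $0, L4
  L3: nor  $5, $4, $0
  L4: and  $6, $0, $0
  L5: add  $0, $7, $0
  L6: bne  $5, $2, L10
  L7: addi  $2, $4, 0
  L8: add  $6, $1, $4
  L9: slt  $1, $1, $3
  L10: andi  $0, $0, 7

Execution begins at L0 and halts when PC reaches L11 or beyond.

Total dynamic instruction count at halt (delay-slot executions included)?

9

[0] nor  $5, $4, $6  →  {$0:0, $1:5, $2:1, $3:12, $4:15, $5:65520, $6:9, $7:0}
[1] add  $5, $0, $5  →  {$0:0, $1:5, $2:1, $3:12, $4:15, $5:65520, $6:9, $7:0}
[2] bne  $1, $0, L4  →  {$0:0, $1:5, $2:1, $3:12, $4:15, $5:65520, $6:9, $7:0}  ⟨branch taken⟩
[3] nor  $5, $4, $0  →  {$0:0, $1:5, $2:1, $3:12, $4:15, $5:65520, $6:9, $7:0}
[4] and  $6, $0, $0  →  {$0:0, $1:5, $2:1, $3:12, $4:15, $5:65520, $6:0, $7:0}
[5] add  $0, $7, $0  →  {$0:0, $1:5, $2:1, $3:12, $4:15, $5:65520, $6:0, $7:0}
[6] bne  $5, $2, L10  →  {$0:0, $1:5, $2:1, $3:12, $4:15, $5:65520, $6:0, $7:0}  ⟨branch taken⟩
[7] addi  $2, $4, 0  →  {$0:0, $1:5, $2:15, $3:12, $4:15, $5:65520, $6:0, $7:0}
[10] andi  $0, $0, 7  →  {$0:0, $1:5, $2:15, $3:12, $4:15, $5:65520, $6:0, $7:0}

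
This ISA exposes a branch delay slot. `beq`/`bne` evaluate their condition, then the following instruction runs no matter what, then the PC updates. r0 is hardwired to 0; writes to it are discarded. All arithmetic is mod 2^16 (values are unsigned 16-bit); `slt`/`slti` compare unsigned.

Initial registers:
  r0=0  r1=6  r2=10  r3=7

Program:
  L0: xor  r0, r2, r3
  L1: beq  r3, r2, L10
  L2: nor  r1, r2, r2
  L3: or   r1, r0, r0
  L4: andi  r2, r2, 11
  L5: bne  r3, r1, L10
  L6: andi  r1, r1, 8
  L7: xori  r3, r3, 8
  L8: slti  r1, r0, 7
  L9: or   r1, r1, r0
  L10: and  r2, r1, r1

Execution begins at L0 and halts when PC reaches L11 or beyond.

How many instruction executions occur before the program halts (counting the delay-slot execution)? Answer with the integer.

8

[0] xor  r0, r2, r3  →  {r0:0, r1:6, r2:10, r3:7}
[1] beq  r3, r2, L10  →  {r0:0, r1:6, r2:10, r3:7}  ⟨branch fallthrough⟩
[2] nor  r1, r2, r2  →  {r0:0, r1:65525, r2:10, r3:7}
[3] or   r1, r0, r0  →  {r0:0, r1:0, r2:10, r3:7}
[4] andi  r2, r2, 11  →  {r0:0, r1:0, r2:10, r3:7}
[5] bne  r3, r1, L10  →  {r0:0, r1:0, r2:10, r3:7}  ⟨branch taken⟩
[6] andi  r1, r1, 8  →  {r0:0, r1:0, r2:10, r3:7}
[10] and  r2, r1, r1  →  {r0:0, r1:0, r2:0, r3:7}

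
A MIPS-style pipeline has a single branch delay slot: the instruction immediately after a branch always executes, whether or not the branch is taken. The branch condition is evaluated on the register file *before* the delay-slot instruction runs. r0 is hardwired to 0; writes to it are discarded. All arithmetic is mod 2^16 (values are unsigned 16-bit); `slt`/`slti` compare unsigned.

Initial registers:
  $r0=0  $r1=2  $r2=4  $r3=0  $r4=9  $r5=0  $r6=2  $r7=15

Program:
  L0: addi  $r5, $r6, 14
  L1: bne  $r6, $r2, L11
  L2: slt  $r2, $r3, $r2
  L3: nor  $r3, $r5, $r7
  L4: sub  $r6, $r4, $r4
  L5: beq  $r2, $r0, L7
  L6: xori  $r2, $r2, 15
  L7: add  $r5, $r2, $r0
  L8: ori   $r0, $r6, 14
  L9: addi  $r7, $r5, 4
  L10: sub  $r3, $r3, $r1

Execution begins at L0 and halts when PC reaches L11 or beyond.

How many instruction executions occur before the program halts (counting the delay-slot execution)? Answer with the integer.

3

#0 addi  $r5, $r6, 14 ; 0/2/4/0/9/16/2/15
#1 bne  $r6, $r2, L11 ; 0/2/4/0/9/16/2/15 ; →target
#2 slt  $r2, $r3, $r2 ; 0/2/1/0/9/16/2/15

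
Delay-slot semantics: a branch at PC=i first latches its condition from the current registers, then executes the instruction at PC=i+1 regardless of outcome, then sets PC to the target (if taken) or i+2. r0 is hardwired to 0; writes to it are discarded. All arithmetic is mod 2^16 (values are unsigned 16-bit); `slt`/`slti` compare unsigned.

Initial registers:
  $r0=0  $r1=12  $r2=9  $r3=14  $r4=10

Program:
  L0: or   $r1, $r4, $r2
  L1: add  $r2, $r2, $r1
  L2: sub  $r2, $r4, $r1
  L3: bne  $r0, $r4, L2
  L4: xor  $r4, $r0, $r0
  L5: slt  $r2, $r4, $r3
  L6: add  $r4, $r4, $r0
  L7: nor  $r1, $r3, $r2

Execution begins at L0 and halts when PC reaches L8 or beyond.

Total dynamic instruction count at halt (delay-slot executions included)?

11

#0 or   $r1, $r4, $r2 ; 0/11/9/14/10
#1 add  $r2, $r2, $r1 ; 0/11/20/14/10
#2 sub  $r2, $r4, $r1 ; 0/11/65535/14/10
#3 bne  $r0, $r4, L2 ; 0/11/65535/14/10 ; →target
#4 xor  $r4, $r0, $r0 ; 0/11/65535/14/0
#2 sub  $r2, $r4, $r1 ; 0/11/65525/14/0
#3 bne  $r0, $r4, L2 ; 0/11/65525/14/0 ; →fallthru
#4 xor  $r4, $r0, $r0 ; 0/11/65525/14/0
#5 slt  $r2, $r4, $r3 ; 0/11/1/14/0
#6 add  $r4, $r4, $r0 ; 0/11/1/14/0
#7 nor  $r1, $r3, $r2 ; 0/65520/1/14/0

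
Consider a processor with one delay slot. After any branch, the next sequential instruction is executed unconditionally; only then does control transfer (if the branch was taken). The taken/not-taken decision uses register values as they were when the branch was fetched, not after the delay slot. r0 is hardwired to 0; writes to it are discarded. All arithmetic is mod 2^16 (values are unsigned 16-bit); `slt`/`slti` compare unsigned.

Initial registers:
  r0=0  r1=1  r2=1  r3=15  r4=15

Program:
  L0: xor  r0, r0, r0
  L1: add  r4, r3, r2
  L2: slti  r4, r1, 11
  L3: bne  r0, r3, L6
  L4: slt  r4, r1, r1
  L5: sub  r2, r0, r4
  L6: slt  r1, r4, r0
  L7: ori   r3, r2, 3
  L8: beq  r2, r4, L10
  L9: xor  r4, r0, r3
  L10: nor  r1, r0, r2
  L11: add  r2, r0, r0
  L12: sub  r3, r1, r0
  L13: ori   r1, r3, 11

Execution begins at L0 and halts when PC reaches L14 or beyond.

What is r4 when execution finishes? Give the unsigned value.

  step pc=0: xor  r0, r0, r0  regs=(0,1,1,15,15)
  step pc=1: add  r4, r3, r2  regs=(0,1,1,15,16)
  step pc=2: slti  r4, r1, 11  regs=(0,1,1,15,1)
  step pc=3: bne  r0, r3, L6  cond=T  regs=(0,1,1,15,1)
  step pc=4: slt  r4, r1, r1  regs=(0,1,1,15,0)
  step pc=6: slt  r1, r4, r0  regs=(0,0,1,15,0)
  step pc=7: ori   r3, r2, 3  regs=(0,0,1,3,0)
  step pc=8: beq  r2, r4, L10  cond=F  regs=(0,0,1,3,0)
  step pc=9: xor  r4, r0, r3  regs=(0,0,1,3,3)
  step pc=10: nor  r1, r0, r2  regs=(0,65534,1,3,3)
  step pc=11: add  r2, r0, r0  regs=(0,65534,0,3,3)
  step pc=12: sub  r3, r1, r0  regs=(0,65534,0,65534,3)
  step pc=13: ori   r1, r3, 11  regs=(0,65535,0,65534,3)

3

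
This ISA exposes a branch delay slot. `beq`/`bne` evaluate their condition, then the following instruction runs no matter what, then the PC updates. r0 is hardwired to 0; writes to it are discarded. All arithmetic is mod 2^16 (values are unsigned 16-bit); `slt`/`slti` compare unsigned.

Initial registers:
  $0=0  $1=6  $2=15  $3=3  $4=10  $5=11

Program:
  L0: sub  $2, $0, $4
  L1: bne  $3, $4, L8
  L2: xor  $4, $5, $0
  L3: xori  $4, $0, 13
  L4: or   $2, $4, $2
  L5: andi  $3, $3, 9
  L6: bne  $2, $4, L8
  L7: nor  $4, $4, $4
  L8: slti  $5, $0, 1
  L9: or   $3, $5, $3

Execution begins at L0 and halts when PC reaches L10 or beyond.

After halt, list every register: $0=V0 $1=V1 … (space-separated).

$0=0 $1=6 $2=65526 $3=3 $4=11 $5=1

  step pc=0: sub  $2, $0, $4  regs=(0,6,65526,3,10,11)
  step pc=1: bne  $3, $4, L8  cond=T  regs=(0,6,65526,3,10,11)
  step pc=2: xor  $4, $5, $0  regs=(0,6,65526,3,11,11)
  step pc=8: slti  $5, $0, 1  regs=(0,6,65526,3,11,1)
  step pc=9: or   $3, $5, $3  regs=(0,6,65526,3,11,1)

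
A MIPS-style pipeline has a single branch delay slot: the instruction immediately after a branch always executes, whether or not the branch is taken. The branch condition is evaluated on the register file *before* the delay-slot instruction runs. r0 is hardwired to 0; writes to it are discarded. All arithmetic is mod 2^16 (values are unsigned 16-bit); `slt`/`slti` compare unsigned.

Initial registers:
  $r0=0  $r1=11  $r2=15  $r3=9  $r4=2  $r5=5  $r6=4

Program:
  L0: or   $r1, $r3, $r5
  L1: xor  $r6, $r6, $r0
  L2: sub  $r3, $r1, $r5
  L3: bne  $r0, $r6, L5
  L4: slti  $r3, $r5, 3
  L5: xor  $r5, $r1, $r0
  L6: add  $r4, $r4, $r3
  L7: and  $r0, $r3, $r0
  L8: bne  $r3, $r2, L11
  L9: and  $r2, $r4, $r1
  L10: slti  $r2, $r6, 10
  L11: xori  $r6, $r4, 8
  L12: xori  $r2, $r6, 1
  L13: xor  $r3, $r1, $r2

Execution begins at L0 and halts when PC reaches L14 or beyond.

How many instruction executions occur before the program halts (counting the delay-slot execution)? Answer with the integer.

#0 or   $r1, $r3, $r5 ; 0/13/15/9/2/5/4
#1 xor  $r6, $r6, $r0 ; 0/13/15/9/2/5/4
#2 sub  $r3, $r1, $r5 ; 0/13/15/8/2/5/4
#3 bne  $r0, $r6, L5 ; 0/13/15/8/2/5/4 ; →target
#4 slti  $r3, $r5, 3 ; 0/13/15/0/2/5/4
#5 xor  $r5, $r1, $r0 ; 0/13/15/0/2/13/4
#6 add  $r4, $r4, $r3 ; 0/13/15/0/2/13/4
#7 and  $r0, $r3, $r0 ; 0/13/15/0/2/13/4
#8 bne  $r3, $r2, L11 ; 0/13/15/0/2/13/4 ; →target
#9 and  $r2, $r4, $r1 ; 0/13/0/0/2/13/4
#11 xori  $r6, $r4, 8 ; 0/13/0/0/2/13/10
#12 xori  $r2, $r6, 1 ; 0/13/11/0/2/13/10
#13 xor  $r3, $r1, $r2 ; 0/13/11/6/2/13/10

13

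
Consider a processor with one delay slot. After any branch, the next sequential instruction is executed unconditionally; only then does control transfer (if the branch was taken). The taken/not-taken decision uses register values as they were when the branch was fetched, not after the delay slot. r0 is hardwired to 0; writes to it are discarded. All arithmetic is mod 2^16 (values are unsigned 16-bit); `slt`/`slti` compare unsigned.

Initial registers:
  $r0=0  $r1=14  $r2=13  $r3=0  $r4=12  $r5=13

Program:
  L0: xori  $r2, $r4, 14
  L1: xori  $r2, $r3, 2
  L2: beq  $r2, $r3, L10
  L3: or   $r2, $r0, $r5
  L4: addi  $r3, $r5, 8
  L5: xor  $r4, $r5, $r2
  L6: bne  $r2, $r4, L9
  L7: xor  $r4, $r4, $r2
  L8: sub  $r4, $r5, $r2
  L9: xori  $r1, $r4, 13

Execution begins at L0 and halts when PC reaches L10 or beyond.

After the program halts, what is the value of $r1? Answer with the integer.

0

#0 xori  $r2, $r4, 14 ; 0/14/2/0/12/13
#1 xori  $r2, $r3, 2 ; 0/14/2/0/12/13
#2 beq  $r2, $r3, L10 ; 0/14/2/0/12/13 ; →fallthru
#3 or   $r2, $r0, $r5 ; 0/14/13/0/12/13
#4 addi  $r3, $r5, 8 ; 0/14/13/21/12/13
#5 xor  $r4, $r5, $r2 ; 0/14/13/21/0/13
#6 bne  $r2, $r4, L9 ; 0/14/13/21/0/13 ; →target
#7 xor  $r4, $r4, $r2 ; 0/14/13/21/13/13
#9 xori  $r1, $r4, 13 ; 0/0/13/21/13/13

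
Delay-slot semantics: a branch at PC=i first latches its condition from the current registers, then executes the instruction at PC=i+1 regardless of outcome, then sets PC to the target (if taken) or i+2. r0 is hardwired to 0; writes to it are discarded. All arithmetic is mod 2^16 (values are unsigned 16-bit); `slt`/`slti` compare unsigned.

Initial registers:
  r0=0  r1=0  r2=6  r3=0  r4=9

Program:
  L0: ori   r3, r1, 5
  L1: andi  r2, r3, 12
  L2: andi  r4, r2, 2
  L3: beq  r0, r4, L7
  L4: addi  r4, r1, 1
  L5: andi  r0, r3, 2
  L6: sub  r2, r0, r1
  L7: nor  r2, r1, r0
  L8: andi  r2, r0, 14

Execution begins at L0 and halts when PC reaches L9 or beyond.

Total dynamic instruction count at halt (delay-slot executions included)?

#0 ori   r3, r1, 5 ; 0/0/6/5/9
#1 andi  r2, r3, 12 ; 0/0/4/5/9
#2 andi  r4, r2, 2 ; 0/0/4/5/0
#3 beq  r0, r4, L7 ; 0/0/4/5/0 ; →target
#4 addi  r4, r1, 1 ; 0/0/4/5/1
#7 nor  r2, r1, r0 ; 0/0/65535/5/1
#8 andi  r2, r0, 14 ; 0/0/0/5/1

7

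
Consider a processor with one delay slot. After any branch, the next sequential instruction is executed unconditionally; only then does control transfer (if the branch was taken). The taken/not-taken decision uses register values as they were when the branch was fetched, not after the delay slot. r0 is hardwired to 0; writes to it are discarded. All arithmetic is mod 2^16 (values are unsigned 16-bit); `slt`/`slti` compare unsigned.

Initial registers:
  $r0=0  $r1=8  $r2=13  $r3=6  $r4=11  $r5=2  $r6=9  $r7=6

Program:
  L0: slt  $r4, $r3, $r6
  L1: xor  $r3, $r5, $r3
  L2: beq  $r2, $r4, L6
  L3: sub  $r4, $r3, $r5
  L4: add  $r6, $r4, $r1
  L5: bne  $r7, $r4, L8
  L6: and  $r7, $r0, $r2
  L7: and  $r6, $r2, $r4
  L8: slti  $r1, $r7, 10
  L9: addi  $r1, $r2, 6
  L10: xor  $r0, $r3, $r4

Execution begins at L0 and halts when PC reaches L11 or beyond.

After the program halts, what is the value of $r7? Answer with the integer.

0

  step pc=0: slt  $r4, $r3, $r6  regs=(0,8,13,6,1,2,9,6)
  step pc=1: xor  $r3, $r5, $r3  regs=(0,8,13,4,1,2,9,6)
  step pc=2: beq  $r2, $r4, L6  cond=F  regs=(0,8,13,4,1,2,9,6)
  step pc=3: sub  $r4, $r3, $r5  regs=(0,8,13,4,2,2,9,6)
  step pc=4: add  $r6, $r4, $r1  regs=(0,8,13,4,2,2,10,6)
  step pc=5: bne  $r7, $r4, L8  cond=T  regs=(0,8,13,4,2,2,10,6)
  step pc=6: and  $r7, $r0, $r2  regs=(0,8,13,4,2,2,10,0)
  step pc=8: slti  $r1, $r7, 10  regs=(0,1,13,4,2,2,10,0)
  step pc=9: addi  $r1, $r2, 6  regs=(0,19,13,4,2,2,10,0)
  step pc=10: xor  $r0, $r3, $r4  regs=(0,19,13,4,2,2,10,0)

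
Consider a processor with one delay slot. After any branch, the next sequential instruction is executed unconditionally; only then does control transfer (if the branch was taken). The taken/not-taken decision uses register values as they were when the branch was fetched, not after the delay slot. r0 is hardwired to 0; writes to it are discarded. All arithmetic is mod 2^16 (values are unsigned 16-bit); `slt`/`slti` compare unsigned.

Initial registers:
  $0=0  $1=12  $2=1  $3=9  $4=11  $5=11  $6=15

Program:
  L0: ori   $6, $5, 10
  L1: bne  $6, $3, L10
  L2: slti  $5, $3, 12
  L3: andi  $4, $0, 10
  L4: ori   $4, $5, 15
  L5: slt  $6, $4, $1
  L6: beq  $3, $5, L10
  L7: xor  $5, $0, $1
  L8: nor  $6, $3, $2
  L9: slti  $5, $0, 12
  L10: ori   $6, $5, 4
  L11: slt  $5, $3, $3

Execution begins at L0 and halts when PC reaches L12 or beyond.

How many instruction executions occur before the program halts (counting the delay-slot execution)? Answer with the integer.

5

PC=0  ori   $6, $5, 10       | $0=0 $1=12 $2=1 $3=9 $4=11 $5=11 $6=11
PC=1  bne  $6, $3, L10       | $0=0 $1=12 $2=1 $3=9 $4=11 $5=11 $6=11  [TAKEN]
PC=2  slti  $5, $3, 12       | $0=0 $1=12 $2=1 $3=9 $4=11 $5=1 $6=11
PC=10 ori   $6, $5, 4        | $0=0 $1=12 $2=1 $3=9 $4=11 $5=1 $6=5
PC=11 slt  $5, $3, $3        | $0=0 $1=12 $2=1 $3=9 $4=11 $5=0 $6=5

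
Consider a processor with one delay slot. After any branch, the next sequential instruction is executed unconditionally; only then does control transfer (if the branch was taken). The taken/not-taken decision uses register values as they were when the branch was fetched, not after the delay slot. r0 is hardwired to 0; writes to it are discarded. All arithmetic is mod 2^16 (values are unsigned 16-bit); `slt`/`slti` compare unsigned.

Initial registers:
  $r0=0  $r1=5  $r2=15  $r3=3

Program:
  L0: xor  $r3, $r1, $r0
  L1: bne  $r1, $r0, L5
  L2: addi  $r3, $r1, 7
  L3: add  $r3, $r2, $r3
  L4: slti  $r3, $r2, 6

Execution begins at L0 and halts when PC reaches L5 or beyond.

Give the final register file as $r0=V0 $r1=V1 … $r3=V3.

  step pc=0: xor  $r3, $r1, $r0  regs=(0,5,15,5)
  step pc=1: bne  $r1, $r0, L5  cond=T  regs=(0,5,15,5)
  step pc=2: addi  $r3, $r1, 7  regs=(0,5,15,12)

$r0=0 $r1=5 $r2=15 $r3=12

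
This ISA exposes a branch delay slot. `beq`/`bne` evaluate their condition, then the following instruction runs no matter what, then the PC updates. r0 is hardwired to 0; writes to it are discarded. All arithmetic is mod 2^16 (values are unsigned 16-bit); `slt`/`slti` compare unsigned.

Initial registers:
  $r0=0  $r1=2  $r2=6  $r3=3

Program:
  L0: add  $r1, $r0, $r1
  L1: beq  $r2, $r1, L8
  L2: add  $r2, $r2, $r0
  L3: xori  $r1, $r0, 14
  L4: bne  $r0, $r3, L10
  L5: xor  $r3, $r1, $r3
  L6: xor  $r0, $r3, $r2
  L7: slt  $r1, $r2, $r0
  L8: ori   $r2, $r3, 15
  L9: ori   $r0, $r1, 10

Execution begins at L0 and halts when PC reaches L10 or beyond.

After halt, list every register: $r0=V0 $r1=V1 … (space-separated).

PC=0  add  $r1, $r0, $r1     | $r0=0 $r1=2 $r2=6 $r3=3
PC=1  beq  $r2, $r1, L8      | $r0=0 $r1=2 $r2=6 $r3=3  [not taken]
PC=2  add  $r2, $r2, $r0     | $r0=0 $r1=2 $r2=6 $r3=3
PC=3  xori  $r1, $r0, 14     | $r0=0 $r1=14 $r2=6 $r3=3
PC=4  bne  $r0, $r3, L10     | $r0=0 $r1=14 $r2=6 $r3=3  [TAKEN]
PC=5  xor  $r3, $r1, $r3     | $r0=0 $r1=14 $r2=6 $r3=13

$r0=0 $r1=14 $r2=6 $r3=13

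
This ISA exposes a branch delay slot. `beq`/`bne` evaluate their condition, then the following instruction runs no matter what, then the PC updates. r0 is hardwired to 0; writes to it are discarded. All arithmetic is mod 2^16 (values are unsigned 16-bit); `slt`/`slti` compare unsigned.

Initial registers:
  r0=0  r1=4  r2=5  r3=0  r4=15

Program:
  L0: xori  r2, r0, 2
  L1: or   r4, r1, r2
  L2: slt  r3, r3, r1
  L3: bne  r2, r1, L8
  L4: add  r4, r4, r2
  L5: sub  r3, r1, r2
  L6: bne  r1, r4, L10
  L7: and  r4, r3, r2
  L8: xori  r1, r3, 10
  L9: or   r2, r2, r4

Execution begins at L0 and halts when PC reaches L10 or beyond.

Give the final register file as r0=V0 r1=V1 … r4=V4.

#0 xori  r2, r0, 2 ; 0/4/2/0/15
#1 or   r4, r1, r2 ; 0/4/2/0/6
#2 slt  r3, r3, r1 ; 0/4/2/1/6
#3 bne  r2, r1, L8 ; 0/4/2/1/6 ; →target
#4 add  r4, r4, r2 ; 0/4/2/1/8
#8 xori  r1, r3, 10 ; 0/11/2/1/8
#9 or   r2, r2, r4 ; 0/11/10/1/8

r0=0 r1=11 r2=10 r3=1 r4=8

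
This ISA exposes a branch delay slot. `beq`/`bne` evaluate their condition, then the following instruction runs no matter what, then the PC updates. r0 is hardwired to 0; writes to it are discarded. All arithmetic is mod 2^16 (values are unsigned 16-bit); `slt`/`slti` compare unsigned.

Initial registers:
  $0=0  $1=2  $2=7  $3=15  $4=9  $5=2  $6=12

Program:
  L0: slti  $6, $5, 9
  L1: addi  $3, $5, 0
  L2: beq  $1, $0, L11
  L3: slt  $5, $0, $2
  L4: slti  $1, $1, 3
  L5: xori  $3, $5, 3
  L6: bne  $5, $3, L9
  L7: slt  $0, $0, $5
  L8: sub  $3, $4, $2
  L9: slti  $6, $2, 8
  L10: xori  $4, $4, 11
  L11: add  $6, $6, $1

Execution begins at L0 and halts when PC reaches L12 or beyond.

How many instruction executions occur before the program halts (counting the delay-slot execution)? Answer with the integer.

11

#0 slti  $6, $5, 9 ; 0/2/7/15/9/2/1
#1 addi  $3, $5, 0 ; 0/2/7/2/9/2/1
#2 beq  $1, $0, L11 ; 0/2/7/2/9/2/1 ; →fallthru
#3 slt  $5, $0, $2 ; 0/2/7/2/9/1/1
#4 slti  $1, $1, 3 ; 0/1/7/2/9/1/1
#5 xori  $3, $5, 3 ; 0/1/7/2/9/1/1
#6 bne  $5, $3, L9 ; 0/1/7/2/9/1/1 ; →target
#7 slt  $0, $0, $5 ; 0/1/7/2/9/1/1
#9 slti  $6, $2, 8 ; 0/1/7/2/9/1/1
#10 xori  $4, $4, 11 ; 0/1/7/2/2/1/1
#11 add  $6, $6, $1 ; 0/1/7/2/2/1/2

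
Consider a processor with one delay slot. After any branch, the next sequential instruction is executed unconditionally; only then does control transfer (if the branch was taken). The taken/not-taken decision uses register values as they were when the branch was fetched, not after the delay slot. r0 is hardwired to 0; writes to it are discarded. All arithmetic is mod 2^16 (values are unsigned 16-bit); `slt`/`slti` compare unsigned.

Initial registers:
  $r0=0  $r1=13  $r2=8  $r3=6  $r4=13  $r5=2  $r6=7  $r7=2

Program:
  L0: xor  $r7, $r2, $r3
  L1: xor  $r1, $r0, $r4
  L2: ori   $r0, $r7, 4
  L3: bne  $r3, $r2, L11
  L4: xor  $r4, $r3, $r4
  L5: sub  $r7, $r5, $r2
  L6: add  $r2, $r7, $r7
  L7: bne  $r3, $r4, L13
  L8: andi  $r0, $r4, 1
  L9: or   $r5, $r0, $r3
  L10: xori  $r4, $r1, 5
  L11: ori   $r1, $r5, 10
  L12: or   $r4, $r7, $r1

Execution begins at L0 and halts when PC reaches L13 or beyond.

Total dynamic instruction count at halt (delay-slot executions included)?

PC=0  xor  $r7, $r2, $r3     | $r0=0 $r1=13 $r2=8 $r3=6 $r4=13 $r5=2 $r6=7 $r7=14
PC=1  xor  $r1, $r0, $r4     | $r0=0 $r1=13 $r2=8 $r3=6 $r4=13 $r5=2 $r6=7 $r7=14
PC=2  ori   $r0, $r7, 4      | $r0=0 $r1=13 $r2=8 $r3=6 $r4=13 $r5=2 $r6=7 $r7=14
PC=3  bne  $r3, $r2, L11     | $r0=0 $r1=13 $r2=8 $r3=6 $r4=13 $r5=2 $r6=7 $r7=14  [TAKEN]
PC=4  xor  $r4, $r3, $r4     | $r0=0 $r1=13 $r2=8 $r3=6 $r4=11 $r5=2 $r6=7 $r7=14
PC=11 ori   $r1, $r5, 10     | $r0=0 $r1=10 $r2=8 $r3=6 $r4=11 $r5=2 $r6=7 $r7=14
PC=12 or   $r4, $r7, $r1     | $r0=0 $r1=10 $r2=8 $r3=6 $r4=14 $r5=2 $r6=7 $r7=14

7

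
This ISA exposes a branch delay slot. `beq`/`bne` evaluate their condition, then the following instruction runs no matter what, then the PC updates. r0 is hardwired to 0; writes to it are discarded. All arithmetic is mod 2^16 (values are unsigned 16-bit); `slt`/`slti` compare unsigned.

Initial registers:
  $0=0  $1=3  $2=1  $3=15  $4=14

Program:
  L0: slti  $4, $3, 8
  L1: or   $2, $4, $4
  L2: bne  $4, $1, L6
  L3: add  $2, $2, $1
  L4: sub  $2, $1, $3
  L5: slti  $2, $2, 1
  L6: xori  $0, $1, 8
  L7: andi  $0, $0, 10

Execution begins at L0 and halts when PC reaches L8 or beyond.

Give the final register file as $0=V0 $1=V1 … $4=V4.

  step pc=0: slti  $4, $3, 8  regs=(0,3,1,15,0)
  step pc=1: or   $2, $4, $4  regs=(0,3,0,15,0)
  step pc=2: bne  $4, $1, L6  cond=T  regs=(0,3,0,15,0)
  step pc=3: add  $2, $2, $1  regs=(0,3,3,15,0)
  step pc=6: xori  $0, $1, 8  regs=(0,3,3,15,0)
  step pc=7: andi  $0, $0, 10  regs=(0,3,3,15,0)

$0=0 $1=3 $2=3 $3=15 $4=0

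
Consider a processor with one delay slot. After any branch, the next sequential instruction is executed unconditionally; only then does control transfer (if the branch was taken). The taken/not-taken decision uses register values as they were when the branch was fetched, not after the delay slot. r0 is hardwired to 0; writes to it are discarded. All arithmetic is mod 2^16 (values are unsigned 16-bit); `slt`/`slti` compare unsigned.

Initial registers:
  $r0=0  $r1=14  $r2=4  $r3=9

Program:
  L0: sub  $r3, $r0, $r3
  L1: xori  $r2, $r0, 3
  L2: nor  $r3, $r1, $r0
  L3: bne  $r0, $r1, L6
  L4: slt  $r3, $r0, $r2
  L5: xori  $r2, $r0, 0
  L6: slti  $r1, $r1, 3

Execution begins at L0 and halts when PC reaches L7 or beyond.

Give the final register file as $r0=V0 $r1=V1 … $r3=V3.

$r0=0 $r1=0 $r2=3 $r3=1

  step pc=0: sub  $r3, $r0, $r3  regs=(0,14,4,65527)
  step pc=1: xori  $r2, $r0, 3  regs=(0,14,3,65527)
  step pc=2: nor  $r3, $r1, $r0  regs=(0,14,3,65521)
  step pc=3: bne  $r0, $r1, L6  cond=T  regs=(0,14,3,65521)
  step pc=4: slt  $r3, $r0, $r2  regs=(0,14,3,1)
  step pc=6: slti  $r1, $r1, 3  regs=(0,0,3,1)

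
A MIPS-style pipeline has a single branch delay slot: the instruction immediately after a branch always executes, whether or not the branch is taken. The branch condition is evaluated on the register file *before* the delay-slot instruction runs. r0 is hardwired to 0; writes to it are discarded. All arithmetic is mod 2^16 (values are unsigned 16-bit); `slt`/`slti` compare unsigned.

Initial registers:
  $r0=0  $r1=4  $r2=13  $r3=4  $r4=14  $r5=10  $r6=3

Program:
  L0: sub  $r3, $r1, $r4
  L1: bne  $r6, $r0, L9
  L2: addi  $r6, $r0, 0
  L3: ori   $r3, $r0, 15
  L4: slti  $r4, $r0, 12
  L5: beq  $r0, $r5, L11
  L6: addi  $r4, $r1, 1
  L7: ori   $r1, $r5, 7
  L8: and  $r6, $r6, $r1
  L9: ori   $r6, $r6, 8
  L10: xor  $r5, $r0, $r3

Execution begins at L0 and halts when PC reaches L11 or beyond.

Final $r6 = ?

8

#0 sub  $r3, $r1, $r4 ; 0/4/13/65526/14/10/3
#1 bne  $r6, $r0, L9 ; 0/4/13/65526/14/10/3 ; →target
#2 addi  $r6, $r0, 0 ; 0/4/13/65526/14/10/0
#9 ori   $r6, $r6, 8 ; 0/4/13/65526/14/10/8
#10 xor  $r5, $r0, $r3 ; 0/4/13/65526/14/65526/8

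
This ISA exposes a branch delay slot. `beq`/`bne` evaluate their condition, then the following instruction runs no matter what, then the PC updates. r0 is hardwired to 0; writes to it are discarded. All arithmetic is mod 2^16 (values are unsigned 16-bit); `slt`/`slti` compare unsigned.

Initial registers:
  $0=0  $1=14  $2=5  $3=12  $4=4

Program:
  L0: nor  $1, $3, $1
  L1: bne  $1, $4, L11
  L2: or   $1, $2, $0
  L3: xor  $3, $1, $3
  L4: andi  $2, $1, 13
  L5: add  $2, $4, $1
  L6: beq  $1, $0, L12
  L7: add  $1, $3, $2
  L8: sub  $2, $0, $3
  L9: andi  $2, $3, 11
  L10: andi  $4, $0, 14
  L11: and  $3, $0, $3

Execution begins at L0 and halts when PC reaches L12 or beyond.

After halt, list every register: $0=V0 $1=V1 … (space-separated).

$0=0 $1=5 $2=5 $3=0 $4=4

  step pc=0: nor  $1, $3, $1  regs=(0,65521,5,12,4)
  step pc=1: bne  $1, $4, L11  cond=T  regs=(0,65521,5,12,4)
  step pc=2: or   $1, $2, $0  regs=(0,5,5,12,4)
  step pc=11: and  $3, $0, $3  regs=(0,5,5,0,4)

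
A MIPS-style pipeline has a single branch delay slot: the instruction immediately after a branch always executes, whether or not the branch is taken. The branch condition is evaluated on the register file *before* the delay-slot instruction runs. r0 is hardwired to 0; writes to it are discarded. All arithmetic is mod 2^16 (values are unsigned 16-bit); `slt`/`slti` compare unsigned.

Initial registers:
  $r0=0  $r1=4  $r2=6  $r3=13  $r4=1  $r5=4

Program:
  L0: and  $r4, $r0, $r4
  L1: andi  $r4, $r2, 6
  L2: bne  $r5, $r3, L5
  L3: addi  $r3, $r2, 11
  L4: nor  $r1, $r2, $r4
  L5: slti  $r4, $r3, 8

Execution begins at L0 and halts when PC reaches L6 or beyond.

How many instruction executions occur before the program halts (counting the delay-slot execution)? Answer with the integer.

  step pc=0: and  $r4, $r0, $r4  regs=(0,4,6,13,0,4)
  step pc=1: andi  $r4, $r2, 6  regs=(0,4,6,13,6,4)
  step pc=2: bne  $r5, $r3, L5  cond=T  regs=(0,4,6,13,6,4)
  step pc=3: addi  $r3, $r2, 11  regs=(0,4,6,17,6,4)
  step pc=5: slti  $r4, $r3, 8  regs=(0,4,6,17,0,4)

5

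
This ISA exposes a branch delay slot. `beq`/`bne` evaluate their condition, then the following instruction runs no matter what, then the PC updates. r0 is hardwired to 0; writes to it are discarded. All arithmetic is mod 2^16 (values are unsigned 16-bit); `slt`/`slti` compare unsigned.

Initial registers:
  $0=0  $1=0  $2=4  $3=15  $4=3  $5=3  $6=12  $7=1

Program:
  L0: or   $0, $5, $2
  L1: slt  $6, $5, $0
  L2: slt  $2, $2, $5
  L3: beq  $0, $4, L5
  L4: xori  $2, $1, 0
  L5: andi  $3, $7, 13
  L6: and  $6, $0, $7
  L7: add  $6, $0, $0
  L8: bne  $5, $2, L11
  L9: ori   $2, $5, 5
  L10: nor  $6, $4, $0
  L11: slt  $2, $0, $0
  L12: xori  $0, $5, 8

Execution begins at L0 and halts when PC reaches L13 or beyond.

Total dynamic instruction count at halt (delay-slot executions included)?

  step pc=0: or   $0, $5, $2  regs=(0,0,4,15,3,3,12,1)
  step pc=1: slt  $6, $5, $0  regs=(0,0,4,15,3,3,0,1)
  step pc=2: slt  $2, $2, $5  regs=(0,0,0,15,3,3,0,1)
  step pc=3: beq  $0, $4, L5  cond=F  regs=(0,0,0,15,3,3,0,1)
  step pc=4: xori  $2, $1, 0  regs=(0,0,0,15,3,3,0,1)
  step pc=5: andi  $3, $7, 13  regs=(0,0,0,1,3,3,0,1)
  step pc=6: and  $6, $0, $7  regs=(0,0,0,1,3,3,0,1)
  step pc=7: add  $6, $0, $0  regs=(0,0,0,1,3,3,0,1)
  step pc=8: bne  $5, $2, L11  cond=T  regs=(0,0,0,1,3,3,0,1)
  step pc=9: ori   $2, $5, 5  regs=(0,0,7,1,3,3,0,1)
  step pc=11: slt  $2, $0, $0  regs=(0,0,0,1,3,3,0,1)
  step pc=12: xori  $0, $5, 8  regs=(0,0,0,1,3,3,0,1)

12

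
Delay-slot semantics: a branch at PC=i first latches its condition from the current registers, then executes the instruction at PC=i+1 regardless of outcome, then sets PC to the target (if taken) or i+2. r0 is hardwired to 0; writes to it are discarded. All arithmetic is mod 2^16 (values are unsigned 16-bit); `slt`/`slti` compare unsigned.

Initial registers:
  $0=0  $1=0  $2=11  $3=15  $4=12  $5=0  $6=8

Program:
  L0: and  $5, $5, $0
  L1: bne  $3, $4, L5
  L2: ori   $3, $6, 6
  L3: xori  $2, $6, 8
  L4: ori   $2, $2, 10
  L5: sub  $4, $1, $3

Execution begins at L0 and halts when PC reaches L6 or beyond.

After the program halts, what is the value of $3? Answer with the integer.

  step pc=0: and  $5, $5, $0  regs=(0,0,11,15,12,0,8)
  step pc=1: bne  $3, $4, L5  cond=T  regs=(0,0,11,15,12,0,8)
  step pc=2: ori   $3, $6, 6  regs=(0,0,11,14,12,0,8)
  step pc=5: sub  $4, $1, $3  regs=(0,0,11,14,65522,0,8)

14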